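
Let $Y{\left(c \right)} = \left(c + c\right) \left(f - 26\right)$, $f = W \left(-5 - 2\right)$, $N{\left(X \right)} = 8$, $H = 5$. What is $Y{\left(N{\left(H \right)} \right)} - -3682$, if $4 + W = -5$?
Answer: $4274$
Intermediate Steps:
$W = -9$ ($W = -4 - 5 = -9$)
$f = 63$ ($f = - 9 \left(-5 - 2\right) = \left(-9\right) \left(-7\right) = 63$)
$Y{\left(c \right)} = 74 c$ ($Y{\left(c \right)} = \left(c + c\right) \left(63 - 26\right) = 2 c 37 = 74 c$)
$Y{\left(N{\left(H \right)} \right)} - -3682 = 74 \cdot 8 - -3682 = 592 + 3682 = 4274$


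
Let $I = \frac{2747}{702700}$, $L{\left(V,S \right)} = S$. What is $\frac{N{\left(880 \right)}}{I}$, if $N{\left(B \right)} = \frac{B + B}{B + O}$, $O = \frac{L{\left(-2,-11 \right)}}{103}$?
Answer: $\frac{11580496000}{22632533} \approx 511.67$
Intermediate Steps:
$I = \frac{2747}{702700}$ ($I = 2747 \cdot \frac{1}{702700} = \frac{2747}{702700} \approx 0.0039092$)
$O = - \frac{11}{103} \approx -0.1068$
$N{\left(B \right)} = \frac{2 B}{- \frac{11}{103} + B}$ ($N{\left(B \right)} = \frac{B + B}{B - \frac{11}{103}} = \frac{2 B}{- \frac{11}{103} + B}$)
$\frac{N{\left(880 \right)}}{I} = \frac{206 \cdot 880 \frac{1}{-11 + 103 \cdot 880}}{\frac{2747}{702700}} = 206 \cdot 880 \frac{1}{-11 + 90640} \cdot \frac{702700}{2747} = 206 \cdot 880 \cdot \frac{1}{90629} \cdot \frac{702700}{2747} = \frac{16480}{8239} \cdot \frac{702700}{2747} = \frac{11580496000}{22632533}$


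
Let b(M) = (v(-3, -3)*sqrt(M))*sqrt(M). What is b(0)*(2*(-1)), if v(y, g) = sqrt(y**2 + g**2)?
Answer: 0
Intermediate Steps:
v(y, g) = sqrt(g**2 + y**2)
b(M) = 3*M*sqrt(2) (b(M) = (sqrt((-3)**2 + (-3)**2)*sqrt(M))*sqrt(M) = (sqrt(9 + 9)*sqrt(M))*sqrt(M) = (sqrt(18)*sqrt(M))*sqrt(M) = ((3*sqrt(2))*sqrt(M))*sqrt(M) = (3*sqrt(2)*sqrt(M))*sqrt(M) = 3*M*sqrt(2))
b(0)*(2*(-1)) = (3*0*sqrt(2))*(2*(-1)) = 0*(-2) = 0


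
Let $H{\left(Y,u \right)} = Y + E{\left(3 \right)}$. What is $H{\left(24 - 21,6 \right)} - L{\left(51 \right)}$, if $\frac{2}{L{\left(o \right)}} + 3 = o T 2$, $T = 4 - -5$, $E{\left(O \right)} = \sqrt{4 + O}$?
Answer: $\frac{2743}{915} + \sqrt{7} \approx 5.6436$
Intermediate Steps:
$T = 9$ ($T = 4 + 5 = 9$)
$L{\left(o \right)} = \frac{2}{-3 + 18 o}$ ($L{\left(o \right)} = \frac{2}{-3 + o 9 \cdot 2} = \frac{2}{-3 + 9 o 2} = \frac{2}{-3 + 18 o}$)
$H{\left(Y,u \right)} = Y + \sqrt{7}$ ($H{\left(Y,u \right)} = Y + \sqrt{4 + 3} = Y + \sqrt{7}$)
$H{\left(24 - 21,6 \right)} - L{\left(51 \right)} = \left(\left(24 - 21\right) + \sqrt{7}\right) - \frac{2}{3 \left(-1 + 6 \cdot 51\right)} = \left(\left(24 - 21\right) + \sqrt{7}\right) - \frac{2}{3 \left(-1 + 306\right)} = \left(3 + \sqrt{7}\right) - \frac{2}{3 \cdot 305} = \left(3 + \sqrt{7}\right) - \frac{2}{3} \cdot \frac{1}{305} = \left(3 + \sqrt{7}\right) - \frac{2}{915} = \frac{2743}{915} + \sqrt{7}$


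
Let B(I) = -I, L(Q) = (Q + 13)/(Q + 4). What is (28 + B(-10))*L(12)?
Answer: 475/8 ≈ 59.375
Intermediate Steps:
L(Q) = (13 + Q)/(4 + Q)
(28 + B(-10))*L(12) = (28 - 1*(-10))*((13 + 12)/(4 + 12)) = (28 + 10)*(25/16) = 38*((1/16)*25) = 38*(25/16) = 475/8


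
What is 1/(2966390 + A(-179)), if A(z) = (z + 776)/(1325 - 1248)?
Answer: 77/228412627 ≈ 3.3711e-7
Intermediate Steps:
A(z) = 776/77 + z/77 (A(z) = (776 + z)/77 = (776 + z)*(1/77) = 776/77 + z/77)
1/(2966390 + A(-179)) = 1/(2966390 + (776/77 + (1/77)*(-179))) = 1/(2966390 + (776/77 - 179/77)) = 1/(2966390 + 597/77) = 1/(228412627/77) = 77/228412627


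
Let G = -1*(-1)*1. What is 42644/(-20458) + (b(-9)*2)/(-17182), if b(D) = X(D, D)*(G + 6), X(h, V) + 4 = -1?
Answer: -182819287/87877339 ≈ -2.0804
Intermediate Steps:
X(h, V) = -5 (X(h, V) = -4 - 1 = -5)
G = 1 (G = 1*1 = 1)
b(D) = -35 (b(D) = -5*(1 + 6) = -5*7 = -35)
42644/(-20458) + (b(-9)*2)/(-17182) = 42644/(-20458) - 35*2/(-17182) = 42644*(-1/20458) - 70*(-1/17182) = -21322/10229 + 35/8591 = -182819287/87877339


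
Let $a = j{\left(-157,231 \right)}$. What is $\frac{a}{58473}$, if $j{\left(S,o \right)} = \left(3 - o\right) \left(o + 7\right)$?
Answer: $- \frac{18088}{19491} \approx -0.92802$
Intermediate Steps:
$j{\left(S,o \right)} = \left(3 - o\right) \left(7 + o\right)$
$a = -54264$ ($a = 21 - 231^{2} - 924 = 21 - 53361 - 924 = -54264$)
$\frac{a}{58473} = - \frac{54264}{58473} = \left(-54264\right) \frac{1}{58473} = - \frac{18088}{19491}$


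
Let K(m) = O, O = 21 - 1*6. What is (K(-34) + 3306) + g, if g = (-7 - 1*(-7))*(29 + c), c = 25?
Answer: 3321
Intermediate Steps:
g = 0 (g = (-7 - 1*(-7))*(29 + 25) = (-7 + 7)*54 = 0*54 = 0)
O = 15 (O = 21 - 6 = 15)
K(m) = 15
(K(-34) + 3306) + g = (15 + 3306) + 0 = 3321 + 0 = 3321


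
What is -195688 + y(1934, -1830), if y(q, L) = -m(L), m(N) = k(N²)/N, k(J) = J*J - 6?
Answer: 1869128850159/305 ≈ 6.1283e+9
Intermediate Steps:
k(J) = -6 + J² (k(J) = J² - 6 = -6 + J²)
m(N) = (-6 + N⁴)/N (m(N) = (-6 + (N²)²)/N = (-6 + N⁴)/N)
y(q, L) = -(-6 + L⁴)/L
-195688 + y(1934, -1830) = -195688 + (6 - 1*(-1830)⁴)/(-1830) = -195688 - (6 - 1*11215131210000)/1830 = -195688 - (6 - 11215131210000)/1830 = -195688 - 1/1830*(-11215131209994) = -195688 + 1869188534999/305 = 1869128850159/305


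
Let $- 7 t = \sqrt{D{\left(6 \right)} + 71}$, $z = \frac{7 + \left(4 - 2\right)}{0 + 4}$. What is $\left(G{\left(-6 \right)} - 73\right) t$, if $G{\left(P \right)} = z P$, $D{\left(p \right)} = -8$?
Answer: $\frac{519 \sqrt{7}}{14} \approx 98.082$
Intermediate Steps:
$z = \frac{9}{4}$ ($z = \frac{7 + \left(4 - 2\right)}{4} = \left(7 + 2\right) \frac{1}{4} = 9 \cdot \frac{1}{4} = \frac{9}{4} \approx 2.25$)
$t = - \frac{3 \sqrt{7}}{7}$ ($t = - \frac{\sqrt{-8 + 71}}{7} = - \frac{\sqrt{63}}{7} = - \frac{3 \sqrt{7}}{7} \approx -1.1339$)
$G{\left(P \right)} = \frac{9 P}{4}$
$\left(G{\left(-6 \right)} - 73\right) t = \left(\frac{9}{4} \left(-6\right) - 73\right) \left(- \frac{3 \sqrt{7}}{7}\right) = \left(- \frac{27}{2} - 73\right) \left(- \frac{3 \sqrt{7}}{7}\right) = - \frac{173 \left(- \frac{3 \sqrt{7}}{7}\right)}{2} = \frac{519 \sqrt{7}}{14}$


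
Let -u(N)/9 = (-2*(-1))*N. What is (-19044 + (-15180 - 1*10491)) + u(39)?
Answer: -45417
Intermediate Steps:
u(N) = -18*N (u(N) = -9*(-2*(-1))*N = -18*N)
(-19044 + (-15180 - 1*10491)) + u(39) = (-19044 + (-15180 - 1*10491)) - 18*39 = (-19044 + (-15180 - 10491)) - 702 = (-19044 - 25671) - 702 = -44715 - 702 = -45417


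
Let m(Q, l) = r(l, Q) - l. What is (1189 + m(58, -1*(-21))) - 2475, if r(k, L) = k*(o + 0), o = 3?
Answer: -1244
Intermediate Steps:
r(k, L) = 3*k (r(k, L) = k*(3 + 0) = k*3 = 3*k)
m(Q, l) = 2*l (m(Q, l) = 3*l - l = 2*l)
(1189 + m(58, -1*(-21))) - 2475 = (1189 + 2*(-1*(-21))) - 2475 = (1189 + 2*21) - 2475 = (1189 + 42) - 2475 = 1231 - 2475 = -1244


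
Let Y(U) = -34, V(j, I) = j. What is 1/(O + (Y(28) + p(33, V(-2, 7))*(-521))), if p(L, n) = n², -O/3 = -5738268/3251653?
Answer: -3251653/6869786250 ≈ -0.00047333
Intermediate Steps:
O = 17214804/3251653 (O = -(-17214804)/3251653 = -3*(-5738268/3251653) = 17214804/3251653 ≈ 5.2942)
1/(O + (Y(28) + p(33, V(-2, 7))*(-521))) = 1/(17214804/3251653 + (-34 + (-2)²*(-521))) = 1/(17214804/3251653 + (-34 + 4*(-521))) = 1/(17214804/3251653 + (-34 - 2084)) = 1/(17214804/3251653 - 2118) = 1/(-6869786250/3251653) = -3251653/6869786250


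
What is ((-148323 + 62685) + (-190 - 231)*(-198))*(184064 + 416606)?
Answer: -1369527600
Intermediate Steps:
((-148323 + 62685) + (-190 - 231)*(-198))*(184064 + 416606) = (-85638 - 421*(-198))*600670 = (-85638 + 83358)*600670 = -2280*600670 = -1369527600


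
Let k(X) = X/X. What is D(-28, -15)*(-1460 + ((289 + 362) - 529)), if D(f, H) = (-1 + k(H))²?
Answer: 0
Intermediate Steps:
k(X) = 1
D(f, H) = 0 (D(f, H) = (-1 + 1)² = 0² = 0)
D(-28, -15)*(-1460 + ((289 + 362) - 529)) = 0*(-1460 + ((289 + 362) - 529)) = 0*(-1460 + (651 - 529)) = 0*(-1460 + 122) = 0*(-1338) = 0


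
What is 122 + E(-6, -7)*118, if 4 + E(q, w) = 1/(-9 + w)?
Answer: -2859/8 ≈ -357.38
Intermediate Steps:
E(q, w) = -4 + 1/(-9 + w)
122 + E(-6, -7)*118 = 122 + ((37 - 4*(-7))/(-9 - 7))*118 = 122 + ((37 + 28)/(-16))*118 = 122 - 1/16*65*118 = 122 - 65/16*118 = 122 - 3835/8 = -2859/8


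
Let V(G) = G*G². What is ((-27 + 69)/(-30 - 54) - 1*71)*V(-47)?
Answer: 14846689/2 ≈ 7.4233e+6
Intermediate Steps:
V(G) = G³
((-27 + 69)/(-30 - 54) - 1*71)*V(-47) = ((-27 + 69)/(-30 - 54) - 1*71)*(-47)³ = (42/(-84) - 71)*(-103823) = (42*(-1/84) - 71)*(-103823) = (-½ - 71)*(-103823) = -143/2*(-103823) = 14846689/2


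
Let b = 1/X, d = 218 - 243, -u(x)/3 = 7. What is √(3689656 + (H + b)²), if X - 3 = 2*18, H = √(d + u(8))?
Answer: √(5611896811 + 78*I*√46)/39 ≈ 1920.8 + 9.0537e-5*I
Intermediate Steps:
u(x) = -21 (u(x) = -3*7 = -21)
d = -25
H = I*√46 (H = √(-25 - 21) = √(-46) = I*√46 ≈ 6.7823*I)
X = 39 (X = 3 + 2*18 = 3 + 36 = 39)
b = 1/39 ≈ 0.025641
√(3689656 + (H + b)²) = √(3689656 + (I*√46 + 1/39)²) = √(3689656 + (1/39 + I*√46)²)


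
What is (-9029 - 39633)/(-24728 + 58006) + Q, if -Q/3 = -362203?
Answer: 18080062820/16639 ≈ 1.0866e+6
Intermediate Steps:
Q = 1086609 (Q = -3*(-362203) = 1086609)
(-9029 - 39633)/(-24728 + 58006) + Q = (-9029 - 39633)/(-24728 + 58006) + 1086609 = -48662/33278 + 1086609 = -48662*1/33278 + 1086609 = -24331/16639 + 1086609 = 18080062820/16639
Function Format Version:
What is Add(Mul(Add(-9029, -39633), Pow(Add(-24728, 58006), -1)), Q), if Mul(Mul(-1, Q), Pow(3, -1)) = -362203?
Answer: Rational(18080062820, 16639) ≈ 1.0866e+6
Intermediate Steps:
Q = 1086609 (Q = Mul(-3, -362203) = 1086609)
Add(Mul(Add(-9029, -39633), Pow(Add(-24728, 58006), -1)), Q) = Add(Mul(Add(-9029, -39633), Pow(Add(-24728, 58006), -1)), 1086609) = Add(Mul(-48662, Pow(33278, -1)), 1086609) = Add(Mul(-48662, Rational(1, 33278)), 1086609) = Add(Rational(-24331, 16639), 1086609) = Rational(18080062820, 16639)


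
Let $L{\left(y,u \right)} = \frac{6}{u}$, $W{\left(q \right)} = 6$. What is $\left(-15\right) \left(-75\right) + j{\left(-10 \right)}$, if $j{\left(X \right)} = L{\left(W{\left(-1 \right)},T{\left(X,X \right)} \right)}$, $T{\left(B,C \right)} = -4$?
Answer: $\frac{2247}{2} \approx 1123.5$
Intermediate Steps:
$j{\left(X \right)} = - \frac{3}{2}$ ($j{\left(X \right)} = \frac{6}{-4} = 6 \left(- \frac{1}{4}\right) = - \frac{3}{2}$)
$\left(-15\right) \left(-75\right) + j{\left(-10 \right)} = \left(-15\right) \left(-75\right) - \frac{3}{2} = 1125 - \frac{3}{2} = \frac{2247}{2}$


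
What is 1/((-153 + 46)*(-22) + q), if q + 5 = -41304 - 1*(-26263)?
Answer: -1/12692 ≈ -7.8790e-5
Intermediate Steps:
q = -15046 (q = -5 + (-41304 - 1*(-26263)) = -5 + (-41304 + 26263) = -5 - 15041 = -15046)
1/((-153 + 46)*(-22) + q) = 1/((-153 + 46)*(-22) - 15046) = 1/(-107*(-22) - 15046) = 1/(2354 - 15046) = 1/(-12692) = -1/12692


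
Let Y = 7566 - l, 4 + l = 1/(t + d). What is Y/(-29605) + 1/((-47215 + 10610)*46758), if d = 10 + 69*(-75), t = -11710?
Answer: -14576214281998231/57005128065318750 ≈ -0.25570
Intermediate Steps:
d = -5165 (d = 10 - 5175 = -5165)
l = -67501/16875 (l = -4 + 1/(-11710 - 5165) = -4 + 1/(-16875) = -4 - 1/16875 = -67501/16875 ≈ -4.0001)
Y = 127743751/16875 (Y = 7566 - 1*(-67501/16875) = 7566 + 67501/16875 = 127743751/16875 ≈ 7570.0)
Y/(-29605) + 1/((-47215 + 10610)*46758) = (127743751/16875)/(-29605) + 1/((-47215 + 10610)*46758) = (127743751/16875)*(-1/29605) + (1/46758)/(-36605) = -127743751/499584375 - 1/36605*1/46758 = -127743751/499584375 - 1/1711576590 = -14576214281998231/57005128065318750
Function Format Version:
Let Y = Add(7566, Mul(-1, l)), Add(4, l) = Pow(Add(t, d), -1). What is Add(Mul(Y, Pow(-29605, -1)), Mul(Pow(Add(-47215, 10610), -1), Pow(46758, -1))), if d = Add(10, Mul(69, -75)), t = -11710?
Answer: Rational(-14576214281998231, 57005128065318750) ≈ -0.25570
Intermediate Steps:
d = -5165 (d = Add(10, -5175) = -5165)
l = Rational(-67501, 16875) (l = Add(-4, Pow(Add(-11710, -5165), -1)) = Add(-4, Pow(-16875, -1)) = Add(-4, Rational(-1, 16875)) = Rational(-67501, 16875) ≈ -4.0001)
Y = Rational(127743751, 16875) (Y = Add(7566, Mul(-1, Rational(-67501, 16875))) = Add(7566, Rational(67501, 16875)) = Rational(127743751, 16875) ≈ 7570.0)
Add(Mul(Y, Pow(-29605, -1)), Mul(Pow(Add(-47215, 10610), -1), Pow(46758, -1))) = Add(Mul(Rational(127743751, 16875), Pow(-29605, -1)), Mul(Pow(Add(-47215, 10610), -1), Pow(46758, -1))) = Add(Mul(Rational(127743751, 16875), Rational(-1, 29605)), Mul(Pow(-36605, -1), Rational(1, 46758))) = Add(Rational(-127743751, 499584375), Mul(Rational(-1, 36605), Rational(1, 46758))) = Add(Rational(-127743751, 499584375), Rational(-1, 1711576590)) = Rational(-14576214281998231, 57005128065318750)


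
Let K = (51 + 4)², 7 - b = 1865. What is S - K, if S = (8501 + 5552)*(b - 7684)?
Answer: -134096751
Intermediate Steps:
b = -1858 (b = 7 - 1*1865 = 7 - 1865 = -1858)
S = -134093726 (S = (8501 + 5552)*(-1858 - 7684) = 14053*(-9542) = -134093726)
K = 3025 (K = 55² = 3025)
S - K = -134093726 - 1*3025 = -134093726 - 3025 = -134096751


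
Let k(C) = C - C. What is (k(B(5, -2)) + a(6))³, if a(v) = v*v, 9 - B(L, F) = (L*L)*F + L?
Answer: 46656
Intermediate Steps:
B(L, F) = 9 - L - F*L² (B(L, F) = 9 - ((L*L)*F + L) = 9 - (L²*F + L) = 9 - (F*L² + L) = 9 - (L + F*L²) = 9 + (-L - F*L²) = 9 - L - F*L²)
a(v) = v²
k(C) = 0
(k(B(5, -2)) + a(6))³ = (0 + 6²)³ = (0 + 36)³ = 36³ = 46656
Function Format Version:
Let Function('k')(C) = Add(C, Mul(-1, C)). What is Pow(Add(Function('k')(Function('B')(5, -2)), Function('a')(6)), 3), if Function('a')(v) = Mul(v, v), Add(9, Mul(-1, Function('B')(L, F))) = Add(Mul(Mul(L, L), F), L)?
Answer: 46656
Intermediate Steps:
Function('B')(L, F) = Add(9, Mul(-1, L), Mul(-1, F, Pow(L, 2))) (Function('B')(L, F) = Add(9, Mul(-1, Add(Mul(Mul(L, L), F), L))) = Add(9, Mul(-1, Add(Mul(Pow(L, 2), F), L))) = Add(9, Mul(-1, Add(Mul(F, Pow(L, 2)), L))) = Add(9, Mul(-1, Add(L, Mul(F, Pow(L, 2))))) = Add(9, Add(Mul(-1, L), Mul(-1, F, Pow(L, 2)))) = Add(9, Mul(-1, L), Mul(-1, F, Pow(L, 2))))
Function('a')(v) = Pow(v, 2)
Function('k')(C) = 0
Pow(Add(Function('k')(Function('B')(5, -2)), Function('a')(6)), 3) = Pow(Add(0, Pow(6, 2)), 3) = Pow(Add(0, 36), 3) = Pow(36, 3) = 46656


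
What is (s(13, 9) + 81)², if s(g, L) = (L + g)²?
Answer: 319225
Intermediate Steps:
(s(13, 9) + 81)² = ((9 + 13)² + 81)² = (22² + 81)² = (484 + 81)² = 565² = 319225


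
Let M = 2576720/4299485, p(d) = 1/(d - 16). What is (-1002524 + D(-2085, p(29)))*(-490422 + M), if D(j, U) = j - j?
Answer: 422776292003363560/859897 ≈ 4.9166e+11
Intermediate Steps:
p(d) = 1/(-16 + d)
M = 515344/859897 (M = 2576720*(1/4299485) = 515344/859897 ≈ 0.59931)
D(j, U) = 0
(-1002524 + D(-2085, p(29)))*(-490422 + M) = (-1002524 + 0)*(-490422 + 515344/859897) = -1002524*(-421711891190/859897) = 422776292003363560/859897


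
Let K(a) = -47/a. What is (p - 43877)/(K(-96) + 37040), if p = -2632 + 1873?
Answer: -4285056/3555887 ≈ -1.2051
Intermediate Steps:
p = -759
(p - 43877)/(K(-96) + 37040) = (-759 - 43877)/(-47/(-96) + 37040) = -44636/(-47*(-1/96) + 37040) = -44636/(47/96 + 37040) = -44636/3555887/96 = -44636*96/3555887 = -4285056/3555887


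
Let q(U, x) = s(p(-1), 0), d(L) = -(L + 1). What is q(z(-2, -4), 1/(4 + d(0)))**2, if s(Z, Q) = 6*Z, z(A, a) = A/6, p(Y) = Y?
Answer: 36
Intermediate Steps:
d(L) = -1 - L (d(L) = -(1 + L) = -1 - L)
z(A, a) = A/6 (z(A, a) = A*(1/6) = A/6)
q(U, x) = -6 (q(U, x) = 6*(-1) = -6)
q(z(-2, -4), 1/(4 + d(0)))**2 = (-6)**2 = 36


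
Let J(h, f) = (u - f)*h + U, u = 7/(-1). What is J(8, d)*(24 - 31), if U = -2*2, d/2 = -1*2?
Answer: 196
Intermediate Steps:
d = -4 (d = 2*(-1*2) = 2*(-2) = -4)
U = -4
u = -7 (u = 7*(-1) = -7)
J(h, f) = -4 + h*(-7 - f) (J(h, f) = (-7 - f)*h - 4 = h*(-7 - f) - 4 = -4 + h*(-7 - f))
J(8, d)*(24 - 31) = (-4 - 7*8 - 1*(-4)*8)*(24 - 31) = (-4 - 56 + 32)*(-7) = -28*(-7) = 196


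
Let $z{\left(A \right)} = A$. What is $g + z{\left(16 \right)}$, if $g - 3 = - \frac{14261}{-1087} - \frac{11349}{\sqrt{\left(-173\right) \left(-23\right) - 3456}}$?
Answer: $\frac{34914}{1087} - \frac{11349 \sqrt{523}}{523} \approx -464.14$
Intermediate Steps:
$g = \frac{17522}{1087} - \frac{11349 \sqrt{523}}{523}$ ($g = 3 - \left(- \frac{14261}{1087} + \frac{11349}{\sqrt{\left(-173\right) \left(-23\right) - 3456}}\right) = 3 - \left(- \frac{14261}{1087} + \frac{11349}{\sqrt{3979 - 3456}}\right) = 3 + \left(\frac{14261}{1087} - \frac{11349}{\sqrt{523}}\right) = 3 + \left(\frac{14261}{1087} - 11349 \frac{\sqrt{523}}{523}\right) = 3 + \left(\frac{14261}{1087} - \frac{11349 \sqrt{523}}{523}\right) = \frac{17522}{1087} - \frac{11349 \sqrt{523}}{523} \approx -480.14$)
$g + z{\left(16 \right)} = \left(\frac{17522}{1087} - \frac{11349 \sqrt{523}}{523}\right) + 16 = \frac{34914}{1087} - \frac{11349 \sqrt{523}}{523}$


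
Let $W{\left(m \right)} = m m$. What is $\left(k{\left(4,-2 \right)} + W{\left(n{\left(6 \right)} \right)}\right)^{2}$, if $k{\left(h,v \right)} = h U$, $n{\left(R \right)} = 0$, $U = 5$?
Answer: $400$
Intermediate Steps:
$k{\left(h,v \right)} = 5 h$ ($k{\left(h,v \right)} = h 5 = 5 h$)
$W{\left(m \right)} = m^{2}$
$\left(k{\left(4,-2 \right)} + W{\left(n{\left(6 \right)} \right)}\right)^{2} = \left(5 \cdot 4 + 0^{2}\right)^{2} = \left(20 + 0\right)^{2} = 20^{2} = 400$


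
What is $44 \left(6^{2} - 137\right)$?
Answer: $-4444$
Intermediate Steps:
$44 \left(6^{2} - 137\right) = 44 \left(36 - 137\right) = 44 \left(-101\right) = -4444$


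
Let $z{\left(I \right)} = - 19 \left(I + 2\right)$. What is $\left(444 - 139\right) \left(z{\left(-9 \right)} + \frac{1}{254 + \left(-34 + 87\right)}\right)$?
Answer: $\frac{12453760}{307} \approx 40566.0$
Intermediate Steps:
$z{\left(I \right)} = -38 - 19 I$ ($z{\left(I \right)} = - 19 \left(2 + I\right) = -38 - 19 I$)
$\left(444 - 139\right) \left(z{\left(-9 \right)} + \frac{1}{254 + \left(-34 + 87\right)}\right) = \left(444 - 139\right) \left(\left(-38 - -171\right) + \frac{1}{254 + \left(-34 + 87\right)}\right) = 305 \left(\left(-38 + 171\right) + \frac{1}{254 + 53}\right) = 305 \left(133 + \frac{1}{307}\right) = 305 \cdot \frac{40832}{307} = \frac{12453760}{307}$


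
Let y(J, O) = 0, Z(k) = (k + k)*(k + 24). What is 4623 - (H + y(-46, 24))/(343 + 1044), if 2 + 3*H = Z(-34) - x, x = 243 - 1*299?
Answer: 19235569/4161 ≈ 4622.8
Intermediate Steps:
Z(k) = 2*k*(24 + k) (Z(k) = (2*k)*(24 + k) = 2*k*(24 + k))
x = -56 (x = 243 - 299 = -56)
H = 734/3 (H = -2/3 + (2*(-34)*(24 - 34) - 1*(-56))/3 = -2/3 + (2*(-34)*(-10) + 56)/3 = -2/3 + (680 + 56)/3 = -2/3 + (1/3)*736 = -2/3 + 736/3 = 734/3 ≈ 244.67)
4623 - (H + y(-46, 24))/(343 + 1044) = 4623 - (734/3 + 0)/(343 + 1044) = 4623 - 734/(3*1387) = 4623 - 1*734/4161 = 4623 - 734/4161 = 19235569/4161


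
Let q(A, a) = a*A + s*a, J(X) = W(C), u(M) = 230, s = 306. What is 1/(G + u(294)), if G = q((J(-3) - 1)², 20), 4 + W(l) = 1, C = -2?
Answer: 1/6670 ≈ 0.00014993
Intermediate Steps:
W(l) = -3 (W(l) = -4 + 1 = -3)
J(X) = -3
q(A, a) = 306*a + A*a (q(A, a) = a*A + 306*a = A*a + 306*a = 306*a + A*a)
G = 6440 (G = 20*(306 + (-3 - 1)²) = 20*(306 + (-4)²) = 20*(306 + 16) = 20*322 = 6440)
1/(G + u(294)) = 1/(6440 + 230) = 1/6670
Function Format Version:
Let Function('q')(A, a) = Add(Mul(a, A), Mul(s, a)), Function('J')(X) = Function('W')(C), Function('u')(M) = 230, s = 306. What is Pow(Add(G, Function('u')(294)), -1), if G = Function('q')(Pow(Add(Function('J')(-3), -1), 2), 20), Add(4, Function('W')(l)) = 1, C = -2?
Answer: Rational(1, 6670) ≈ 0.00014993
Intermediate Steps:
Function('W')(l) = -3 (Function('W')(l) = Add(-4, 1) = -3)
Function('J')(X) = -3
Function('q')(A, a) = Add(Mul(306, a), Mul(A, a)) (Function('q')(A, a) = Add(Mul(a, A), Mul(306, a)) = Add(Mul(A, a), Mul(306, a)) = Add(Mul(306, a), Mul(A, a)))
G = 6440 (G = Mul(20, Add(306, Pow(Add(-3, -1), 2))) = Mul(20, Add(306, Pow(-4, 2))) = Mul(20, Add(306, 16)) = Mul(20, 322) = 6440)
Pow(Add(G, Function('u')(294)), -1) = Pow(Add(6440, 230), -1) = Pow(6670, -1) = Rational(1, 6670)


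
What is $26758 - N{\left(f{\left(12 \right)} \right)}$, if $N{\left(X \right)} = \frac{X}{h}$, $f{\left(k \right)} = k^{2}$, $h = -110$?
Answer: $\frac{1471762}{55} \approx 26759.0$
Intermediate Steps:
$N{\left(X \right)} = - \frac{X}{110}$ ($N{\left(X \right)} = \frac{X}{-110} = X \left(- \frac{1}{110}\right) = - \frac{X}{110}$)
$26758 - N{\left(f{\left(12 \right)} \right)} = 26758 - - \frac{12^{2}}{110} = 26758 - \left(- \frac{1}{110}\right) 144 = 26758 - - \frac{72}{55} = 26758 + \frac{72}{55} = \frac{1471762}{55}$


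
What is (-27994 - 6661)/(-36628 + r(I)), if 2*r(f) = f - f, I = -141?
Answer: 34655/36628 ≈ 0.94613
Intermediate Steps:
r(f) = 0 (r(f) = (f - f)/2 = (½)*0 = 0)
(-27994 - 6661)/(-36628 + r(I)) = (-27994 - 6661)/(-36628 + 0) = -34655/(-36628) = -34655*(-1/36628) = 34655/36628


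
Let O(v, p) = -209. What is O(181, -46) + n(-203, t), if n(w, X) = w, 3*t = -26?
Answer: -412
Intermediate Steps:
t = -26/3 (t = (1/3)*(-26) = -26/3 ≈ -8.6667)
O(181, -46) + n(-203, t) = -209 - 203 = -412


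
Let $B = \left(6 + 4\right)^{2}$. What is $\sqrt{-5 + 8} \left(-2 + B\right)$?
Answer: $98 \sqrt{3} \approx 169.74$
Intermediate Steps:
$B = 100$ ($B = 10^{2} = 100$)
$\sqrt{-5 + 8} \left(-2 + B\right) = \sqrt{-5 + 8} \left(-2 + 100\right) = \sqrt{3} \cdot 98 = 98 \sqrt{3}$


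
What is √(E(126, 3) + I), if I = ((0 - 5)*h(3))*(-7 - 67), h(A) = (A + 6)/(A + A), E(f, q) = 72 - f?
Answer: √501 ≈ 22.383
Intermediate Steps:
h(A) = (6 + A)/(2*A) (h(A) = (6 + A)/((2*A)) = (6 + A)*(1/(2*A)) = (6 + A)/(2*A))
I = 555 (I = ((0 - 5)*((½)*(6 + 3)/3))*(-7 - 67) = -5*9/(2*3)*(-74) = -5*3/2*(-74) = -15/2*(-74) = 555)
√(E(126, 3) + I) = √((72 - 1*126) + 555) = √((72 - 126) + 555) = √(-54 + 555) = √501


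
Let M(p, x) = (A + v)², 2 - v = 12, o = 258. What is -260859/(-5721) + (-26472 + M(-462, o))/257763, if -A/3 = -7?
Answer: 22363014782/491554041 ≈ 45.495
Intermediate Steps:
A = 21 (A = -3*(-7) = 21)
v = -10 (v = 2 - 1*12 = 2 - 12 = -10)
M(p, x) = 121 (M(p, x) = (21 - 10)² = 11² = 121)
-260859/(-5721) + (-26472 + M(-462, o))/257763 = -260859/(-5721) + (-26472 + 121)/257763 = -260859*(-1/5721) - 26351*1/257763 = 86953/1907 - 26351/257763 = 22363014782/491554041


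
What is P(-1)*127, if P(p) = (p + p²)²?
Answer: 0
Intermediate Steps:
P(-1)*127 = ((-1)²*(1 - 1)²)*127 = (1*0²)*127 = (1*0)*127 = 0*127 = 0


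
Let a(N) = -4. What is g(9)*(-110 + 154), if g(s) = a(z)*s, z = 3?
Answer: -1584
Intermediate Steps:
g(s) = -4*s
g(9)*(-110 + 154) = (-4*9)*(-110 + 154) = -36*44 = -1584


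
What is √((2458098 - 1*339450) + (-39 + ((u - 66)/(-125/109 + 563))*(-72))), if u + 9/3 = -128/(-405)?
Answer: √446965368002406285/459315 ≈ 1455.5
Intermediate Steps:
u = -1087/405 (u = -3 - 128/(-405) = -3 - 128*(-1/405) = -3 + 128/405 = -1087/405 ≈ -2.6840)
√((2458098 - 1*339450) + (-39 + ((u - 66)/(-125/109 + 563))*(-72))) = √((2458098 - 1*339450) + (-39 + ((-1087/405 - 66)/(-125/109 + 563))*(-72))) = √((2458098 - 339450) + (-39 - 27817/(405*(-125*1/109 + 563))*(-72))) = √(2118648 + (-39 - 27817/(405*(-125/109 + 563))*(-72))) = √(2118648 + (-39 - 27817/(405*61242/109)*(-72))) = √(2118648 + (-39 - 27817/405*109/61242*(-72))) = √(2118648 + (-39 - 3032053/24803010*(-72))) = √(2118648 + (-39 + 12128212/1377945)) = √(2118648 - 41611643/1377945) = √(2919338806717/1377945) = √446965368002406285/459315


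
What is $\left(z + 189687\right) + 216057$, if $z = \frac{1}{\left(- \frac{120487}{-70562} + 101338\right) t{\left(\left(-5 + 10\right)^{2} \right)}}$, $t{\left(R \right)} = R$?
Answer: $\frac{72534169608885362}{178768311075} \approx 4.0574 \cdot 10^{5}$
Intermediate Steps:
$z = \frac{70562}{178768311075}$ ($z = \frac{1}{\left(- \frac{120487}{-70562} + 101338\right) \left(-5 + 10\right)^{2}} = \frac{1}{\left(\left(-120487\right) \left(- \frac{1}{70562}\right) + 101338\right) 5^{2}} = \frac{1}{\left(\frac{120487}{70562} + 101338\right) 25} = \frac{1}{\frac{7150732443}{70562}} \cdot \frac{1}{25} = \frac{70562}{7150732443} \cdot \frac{1}{25} = \frac{70562}{178768311075} \approx 3.9471 \cdot 10^{-7}$)
$\left(z + 189687\right) + 216057 = \left(\frac{70562}{178768311075} + 189687\right) + 216057 = \frac{33910024622954087}{178768311075} + 216057 = \frac{72534169608885362}{178768311075}$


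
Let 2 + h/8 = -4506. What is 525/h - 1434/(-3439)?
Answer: 7130043/17717728 ≈ 0.40242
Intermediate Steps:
h = -36064 (h = -16 + 8*(-4506) = -16 - 36048 = -36064)
525/h - 1434/(-3439) = 525/(-36064) - 1434/(-3439) = 525*(-1/36064) - 1434*(-1/3439) = -75/5152 + 1434/3439 = 7130043/17717728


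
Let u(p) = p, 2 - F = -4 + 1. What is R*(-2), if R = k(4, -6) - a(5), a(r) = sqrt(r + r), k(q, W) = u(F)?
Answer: -10 + 2*sqrt(10) ≈ -3.6754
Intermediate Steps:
F = 5 (F = 2 - (-4 + 1) = 2 - 1*(-3) = 2 + 3 = 5)
k(q, W) = 5
a(r) = sqrt(2)*sqrt(r) (a(r) = sqrt(2*r) = sqrt(2)*sqrt(r))
R = 5 - sqrt(10) (R = 5 - sqrt(2)*sqrt(5) = 5 - sqrt(10) ≈ 1.8377)
R*(-2) = (5 - sqrt(10))*(-2) = -10 + 2*sqrt(10)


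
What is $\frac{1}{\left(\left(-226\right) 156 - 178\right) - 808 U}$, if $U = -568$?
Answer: $\frac{1}{423510} \approx 2.3612 \cdot 10^{-6}$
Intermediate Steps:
$\frac{1}{\left(\left(-226\right) 156 - 178\right) - 808 U} = \frac{1}{\left(\left(-226\right) 156 - 178\right) - -458944} = \frac{1}{\left(-35256 - 178\right) + 458944} = \frac{1}{-35434 + 458944} = \frac{1}{423510}$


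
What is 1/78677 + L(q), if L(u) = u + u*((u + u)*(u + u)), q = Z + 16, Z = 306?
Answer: 10506944669579/78677 ≈ 1.3355e+8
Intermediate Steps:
q = 322 (q = 306 + 16 = 322)
L(u) = u + 4*u³ (L(u) = u + u*((2*u)*(2*u)) = u + u*(4*u²) = u + 4*u³)
1/78677 + L(q) = 1/78677 + (322 + 4*322³) = 1/78677 + (322 + 4*33386248) = 1/78677 + (322 + 133544992) = 1/78677 + 133545314 = 10506944669579/78677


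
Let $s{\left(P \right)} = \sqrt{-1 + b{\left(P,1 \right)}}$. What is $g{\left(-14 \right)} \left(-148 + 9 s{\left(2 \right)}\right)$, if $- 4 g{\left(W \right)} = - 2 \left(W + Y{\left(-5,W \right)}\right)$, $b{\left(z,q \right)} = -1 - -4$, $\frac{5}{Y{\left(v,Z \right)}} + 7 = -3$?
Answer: $1073 - \frac{261 \sqrt{2}}{4} \approx 980.72$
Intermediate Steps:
$Y{\left(v,Z \right)} = - \frac{1}{2}$ ($Y{\left(v,Z \right)} = \frac{5}{-7 - 3} = \frac{5}{-10} = 5 \left(- \frac{1}{10}\right) = - \frac{1}{2}$)
$b{\left(z,q \right)} = 3$ ($b{\left(z,q \right)} = -1 + 4 = 3$)
$g{\left(W \right)} = - \frac{1}{4} + \frac{W}{2}$ ($g{\left(W \right)} = - \frac{\left(-2\right) \left(W - \frac{1}{2}\right)}{4} = - \frac{\left(-2\right) \left(- \frac{1}{2} + W\right)}{4} = - \frac{1 - 2 W}{4} = - \frac{1}{4} + \frac{W}{2}$)
$s{\left(P \right)} = \sqrt{2}$ ($s{\left(P \right)} = \sqrt{-1 + 3} = \sqrt{2}$)
$g{\left(-14 \right)} \left(-148 + 9 s{\left(2 \right)}\right) = \left(- \frac{1}{4} + \frac{1}{2} \left(-14\right)\right) \left(-148 + 9 \sqrt{2}\right) = \left(- \frac{1}{4} - 7\right) \left(-148 + 9 \sqrt{2}\right) = - \frac{29 \left(-148 + 9 \sqrt{2}\right)}{4} = 1073 - \frac{261 \sqrt{2}}{4}$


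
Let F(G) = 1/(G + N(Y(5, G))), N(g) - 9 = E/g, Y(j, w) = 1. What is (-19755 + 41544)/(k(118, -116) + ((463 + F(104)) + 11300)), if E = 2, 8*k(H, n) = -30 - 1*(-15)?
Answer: 20045880/10820243 ≈ 1.8526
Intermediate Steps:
k(H, n) = -15/8 (k(H, n) = (-30 - 1*(-15))/8 = (-30 + 15)/8 = (⅛)*(-15) = -15/8)
N(g) = 9 + 2/g
F(G) = 1/(11 + G) (F(G) = 1/(G + (9 + 2/1)) = 1/(G + (9 + 2*1)) = 1/(G + (9 + 2)) = 1/(G + 11) = 1/(11 + G))
(-19755 + 41544)/(k(118, -116) + ((463 + F(104)) + 11300)) = (-19755 + 41544)/(-15/8 + ((463 + 1/(11 + 104)) + 11300)) = 21789/(-15/8 + ((463 + 1/115) + 11300)) = 21789/(-15/8 + (53246/115 + 11300)) = 21789/(-15/8 + 1352746/115) = 21789/(10820243/920) = 21789*(920/10820243) = 20045880/10820243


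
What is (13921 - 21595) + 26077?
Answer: 18403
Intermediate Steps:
(13921 - 21595) + 26077 = -7674 + 26077 = 18403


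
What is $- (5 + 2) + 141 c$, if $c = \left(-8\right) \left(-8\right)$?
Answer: $9017$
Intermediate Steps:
$c = 64$
$- (5 + 2) + 141 c = - (5 + 2) + 141 \cdot 64 = \left(-1\right) 7 + 9024 = -7 + 9024 = 9017$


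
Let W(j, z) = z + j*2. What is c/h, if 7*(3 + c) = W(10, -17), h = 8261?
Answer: -18/57827 ≈ -0.00031127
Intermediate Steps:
W(j, z) = z + 2*j
c = -18/7 (c = -3 + (-17 + 2*10)/7 = -3 + (-17 + 20)/7 = -3 + (⅐)*3 = -3 + 3/7 = -18/7 ≈ -2.5714)
c/h = -18/7/8261 = -18/7*1/8261 = -18/57827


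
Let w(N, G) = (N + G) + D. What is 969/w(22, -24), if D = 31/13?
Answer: 12597/5 ≈ 2519.4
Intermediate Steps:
D = 31/13 (D = 31*(1/13) = 31/13 ≈ 2.3846)
w(N, G) = 31/13 + G + N (w(N, G) = (N + G) + 31/13 = (G + N) + 31/13 = 31/13 + G + N)
969/w(22, -24) = 969/(31/13 - 24 + 22) = 969/(5/13) = 969*(13/5) = 12597/5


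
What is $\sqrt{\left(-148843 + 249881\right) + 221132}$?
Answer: $\sqrt{322170} \approx 567.6$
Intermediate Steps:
$\sqrt{\left(-148843 + 249881\right) + 221132} = \sqrt{101038 + 221132} = \sqrt{322170}$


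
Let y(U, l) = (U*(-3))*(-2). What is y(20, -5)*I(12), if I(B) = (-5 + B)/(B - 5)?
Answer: 120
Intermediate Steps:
I(B) = 1 (I(B) = (-5 + B)/(-5 + B) = 1)
y(U, l) = 6*U (y(U, l) = -3*U*(-2) = 6*U)
y(20, -5)*I(12) = (6*20)*1 = 120*1 = 120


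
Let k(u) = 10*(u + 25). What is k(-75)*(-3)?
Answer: 1500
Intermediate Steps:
k(u) = 250 + 10*u (k(u) = 10*(25 + u) = 250 + 10*u)
k(-75)*(-3) = (250 + 10*(-75))*(-3) = (250 - 750)*(-3) = -500*(-3) = 1500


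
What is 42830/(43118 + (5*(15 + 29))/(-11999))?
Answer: 256958585/258686331 ≈ 0.99332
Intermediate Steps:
42830/(43118 + (5*(15 + 29))/(-11999)) = 42830/(43118 + (5*44)*(-1/11999)) = 42830/(43118 + 220*(-1/11999)) = 42830/(43118 - 220/11999) = 42830/(517372662/11999) = 42830*(11999/517372662) = 256958585/258686331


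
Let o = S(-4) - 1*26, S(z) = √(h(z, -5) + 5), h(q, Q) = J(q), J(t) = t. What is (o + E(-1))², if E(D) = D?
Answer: 676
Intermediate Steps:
h(q, Q) = q
S(z) = √(5 + z) (S(z) = √(z + 5) = √(5 + z))
o = -25 (o = √(5 - 4) - 1*26 = √1 - 26 = 1 - 26 = -25)
(o + E(-1))² = (-25 - 1)² = (-26)² = 676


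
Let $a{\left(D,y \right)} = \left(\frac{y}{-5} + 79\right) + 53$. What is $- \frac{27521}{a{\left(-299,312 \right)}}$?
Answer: $- \frac{4745}{12} \approx -395.42$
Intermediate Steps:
$a{\left(D,y \right)} = 132 - \frac{y}{5}$ ($a{\left(D,y \right)} = \left(y \left(- \frac{1}{5}\right) + 79\right) + 53 = \left(- \frac{y}{5} + 79\right) + 53 = \left(79 - \frac{y}{5}\right) + 53 = 132 - \frac{y}{5}$)
$- \frac{27521}{a{\left(-299,312 \right)}} = - \frac{27521}{132 - \frac{312}{5}} = - \frac{27521}{\frac{348}{5}} = \left(-27521\right) \frac{5}{348} = - \frac{4745}{12}$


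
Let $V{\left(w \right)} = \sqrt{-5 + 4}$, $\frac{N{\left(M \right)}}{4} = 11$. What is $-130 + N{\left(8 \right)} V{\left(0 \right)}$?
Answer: $-130 + 44 i \approx -130.0 + 44.0 i$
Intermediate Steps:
$N{\left(M \right)} = 44$ ($N{\left(M \right)} = 4 \cdot 11 = 44$)
$V{\left(w \right)} = i$ ($V{\left(w \right)} = \sqrt{-1} = i$)
$-130 + N{\left(8 \right)} V{\left(0 \right)} = -130 + 44 i$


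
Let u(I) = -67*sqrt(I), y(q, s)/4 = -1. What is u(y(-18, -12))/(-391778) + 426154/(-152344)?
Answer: -213077/76172 + 67*I/195889 ≈ -2.7973 + 0.00034203*I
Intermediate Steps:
y(q, s) = -4 (y(q, s) = 4*(-1) = -4)
u(y(-18, -12))/(-391778) + 426154/(-152344) = -134*I/(-391778) + 426154/(-152344) = -134*I*(-1/391778) + 426154*(-1/152344) = -134*I*(-1/391778) - 213077/76172 = 67*I/195889 - 213077/76172 = -213077/76172 + 67*I/195889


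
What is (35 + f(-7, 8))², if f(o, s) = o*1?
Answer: 784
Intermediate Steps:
f(o, s) = o
(35 + f(-7, 8))² = (35 - 7)² = 28² = 784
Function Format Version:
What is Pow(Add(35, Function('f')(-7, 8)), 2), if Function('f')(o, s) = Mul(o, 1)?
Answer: 784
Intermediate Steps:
Function('f')(o, s) = o
Pow(Add(35, Function('f')(-7, 8)), 2) = Pow(Add(35, -7), 2) = Pow(28, 2) = 784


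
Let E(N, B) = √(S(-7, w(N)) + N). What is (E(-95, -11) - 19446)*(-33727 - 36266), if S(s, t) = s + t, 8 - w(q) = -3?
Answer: 1361083878 - 69993*I*√91 ≈ 1.3611e+9 - 6.6769e+5*I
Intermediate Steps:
w(q) = 11 (w(q) = 8 - 1*(-3) = 8 + 3 = 11)
E(N, B) = √(4 + N) (E(N, B) = √((-7 + 11) + N) = √(4 + N))
(E(-95, -11) - 19446)*(-33727 - 36266) = (√(4 - 95) - 19446)*(-33727 - 36266) = (√(-91) - 19446)*(-69993) = (I*√91 - 19446)*(-69993) = (-19446 + I*√91)*(-69993) = 1361083878 - 69993*I*√91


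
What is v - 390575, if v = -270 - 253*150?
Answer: -428795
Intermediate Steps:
v = -38220 (v = -270 - 37950 = -38220)
v - 390575 = -38220 - 390575 = -428795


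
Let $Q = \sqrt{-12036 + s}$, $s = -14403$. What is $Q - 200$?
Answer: $-200 + i \sqrt{26439} \approx -200.0 + 162.6 i$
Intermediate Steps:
$Q = i \sqrt{26439}$ ($Q = \sqrt{-12036 - 14403} = \sqrt{-26439} = i \sqrt{26439} \approx 162.6 i$)
$Q - 200 = i \sqrt{26439} - 200 = -200 + i \sqrt{26439}$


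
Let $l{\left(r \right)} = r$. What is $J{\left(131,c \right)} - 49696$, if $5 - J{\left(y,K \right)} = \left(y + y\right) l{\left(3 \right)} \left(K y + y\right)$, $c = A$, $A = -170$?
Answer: $17351563$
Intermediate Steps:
$c = -170$
$J{\left(y,K \right)} = 5 - 6 y \left(y + K y\right)$ ($J{\left(y,K \right)} = 5 - \left(y + y\right) 3 \left(K y + y\right) = 5 - 2 y 3 \left(y + K y\right) = 5 - 6 y \left(y + K y\right)$)
$J{\left(131,c \right)} - 49696 = \left(5 - 6 \cdot 131^{2} - - 1020 \cdot 131^{2}\right) - 49696 = \left(5 - 102966 - \left(-1020\right) 17161\right) - 49696 = \left(5 - 102966 + 17504220\right) - 49696 = 17401259 - 49696 = 17351563$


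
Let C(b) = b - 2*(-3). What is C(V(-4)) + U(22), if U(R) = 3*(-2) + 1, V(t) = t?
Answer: -3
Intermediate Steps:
U(R) = -5 (U(R) = -6 + 1 = -5)
C(b) = 6 + b (C(b) = b + 6 = 6 + b)
C(V(-4)) + U(22) = (6 - 4) - 5 = 2 - 5 = -3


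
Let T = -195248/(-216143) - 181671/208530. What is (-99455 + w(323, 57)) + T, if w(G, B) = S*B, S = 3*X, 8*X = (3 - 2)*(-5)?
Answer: -2582351448427/25937160 ≈ -99562.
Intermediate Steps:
X = -5/8 (X = ((3 - 2)*(-5))/8 = (1*(-5))/8 = (1/8)*(-5) = -5/8 ≈ -0.62500)
S = -15/8 (S = 3*(-5/8) = -15/8 ≈ -1.8750)
w(G, B) = -15*B/8
T = 208337/6484290 (T = -195248*(-1/216143) - 181671*1/208530 = 195248/216143 - 8651/9930 = 208337/6484290 ≈ 0.032130)
(-99455 + w(323, 57)) + T = (-99455 - 15/8*57) + 208337/6484290 = (-99455 - 855/8) + 208337/6484290 = -796495/8 + 208337/6484290 = -2582351448427/25937160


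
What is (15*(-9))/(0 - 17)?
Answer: 135/17 ≈ 7.9412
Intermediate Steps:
(15*(-9))/(0 - 17) = -135/(-17) = -1/17*(-135) = 135/17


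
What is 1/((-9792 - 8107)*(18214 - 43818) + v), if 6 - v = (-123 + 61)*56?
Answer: 1/458289474 ≈ 2.1820e-9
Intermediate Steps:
v = 3478 (v = 6 - (-123 + 61)*56 = 6 - (-62)*56 = 6 - 1*(-3472) = 6 + 3472 = 3478)
1/((-9792 - 8107)*(18214 - 43818) + v) = 1/((-9792 - 8107)*(18214 - 43818) + 3478) = 1/(-17899*(-25604) + 3478) = 1/(458285996 + 3478) = 1/458289474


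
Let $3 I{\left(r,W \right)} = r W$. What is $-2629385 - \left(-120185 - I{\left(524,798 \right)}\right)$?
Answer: $-2369816$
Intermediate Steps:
$I{\left(r,W \right)} = \frac{W r}{3}$ ($I{\left(r,W \right)} = \frac{r W}{3} = \frac{W r}{3}$)
$-2629385 - \left(-120185 - I{\left(524,798 \right)}\right) = -2629385 - \left(-120185 - \frac{1}{3} \cdot 798 \cdot 524\right) = -2629385 - \left(-120185 - 139384\right) = -2629385 - -259569 = -2629385 + 259569 = -2369816$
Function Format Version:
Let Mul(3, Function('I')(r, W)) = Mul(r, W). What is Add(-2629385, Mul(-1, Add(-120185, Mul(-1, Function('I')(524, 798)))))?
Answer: -2369816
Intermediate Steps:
Function('I')(r, W) = Mul(Rational(1, 3), W, r) (Function('I')(r, W) = Mul(Rational(1, 3), Mul(r, W)) = Mul(Rational(1, 3), Mul(W, r)) = Mul(Rational(1, 3), W, r))
Add(-2629385, Mul(-1, Add(-120185, Mul(-1, Function('I')(524, 798))))) = Add(-2629385, Mul(-1, Add(-120185, Mul(-1, Mul(Rational(1, 3), 798, 524))))) = Add(-2629385, Mul(-1, Add(-120185, Mul(-1, 139384)))) = Add(-2629385, Mul(-1, Add(-120185, -139384))) = Add(-2629385, Mul(-1, -259569)) = Add(-2629385, 259569) = -2369816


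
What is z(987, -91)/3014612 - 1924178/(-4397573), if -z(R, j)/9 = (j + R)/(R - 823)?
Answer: 59454447034802/135884007450929 ≈ 0.43754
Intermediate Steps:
z(R, j) = -9*(R + j)/(-823 + R) (z(R, j) = -9*(j + R)/(R - 823) = -9*(R + j)/(-823 + R))
z(987, -91)/3014612 - 1924178/(-4397573) = (9*(-1*987 - 1*(-91))/(-823 + 987))/3014612 - 1924178/(-4397573) = (9*(-987 + 91)/164)*(1/3014612) - 1924178*(-1/4397573) = (9*(1/164)*(-896))*(1/3014612) + 1924178/4397573 = -2016/41*1/3014612 + 1924178/4397573 = -504/30899773 + 1924178/4397573 = 59454447034802/135884007450929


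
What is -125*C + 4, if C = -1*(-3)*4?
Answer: -1496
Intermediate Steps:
C = 12 (C = 3*4 = 12)
-125*C + 4 = -125*12 + 4 = -1500 + 4 = -1496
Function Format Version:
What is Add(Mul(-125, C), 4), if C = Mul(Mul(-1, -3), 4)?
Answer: -1496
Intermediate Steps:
C = 12 (C = Mul(3, 4) = 12)
Add(Mul(-125, C), 4) = Add(Mul(-125, 12), 4) = Add(-1500, 4) = -1496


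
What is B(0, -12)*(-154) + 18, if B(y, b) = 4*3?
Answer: -1830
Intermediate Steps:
B(y, b) = 12
B(0, -12)*(-154) + 18 = 12*(-154) + 18 = -1848 + 18 = -1830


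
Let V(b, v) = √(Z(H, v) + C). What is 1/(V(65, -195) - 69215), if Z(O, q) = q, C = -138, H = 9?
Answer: -69215/4790716558 - 3*I*√37/4790716558 ≈ -1.4448e-5 - 3.8091e-9*I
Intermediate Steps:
V(b, v) = √(-138 + v) (V(b, v) = √(v - 138) = √(-138 + v))
1/(V(65, -195) - 69215) = 1/(√(-138 - 195) - 69215) = 1/(√(-333) - 69215) = 1/(3*I*√37 - 69215) = 1/(-69215 + 3*I*√37)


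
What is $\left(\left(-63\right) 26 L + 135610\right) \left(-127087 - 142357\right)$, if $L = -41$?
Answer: $-54634620992$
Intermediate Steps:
$\left(\left(-63\right) 26 L + 135610\right) \left(-127087 - 142357\right) = \left(\left(-63\right) 26 \left(-41\right) + 135610\right) \left(-127087 - 142357\right) = \left(\left(-1638\right) \left(-41\right) + 135610\right) \left(-269444\right) = \left(67158 + 135610\right) \left(-269444\right) = 202768 \left(-269444\right) = -54634620992$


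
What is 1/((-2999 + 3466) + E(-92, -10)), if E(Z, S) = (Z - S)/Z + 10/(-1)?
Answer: 46/21063 ≈ 0.0021839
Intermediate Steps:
E(Z, S) = -10 + (Z - S)/Z (E(Z, S) = (Z - S)/Z + 10*(-1) = (Z - S)/Z - 10 = -10 + (Z - S)/Z)
1/((-2999 + 3466) + E(-92, -10)) = 1/((-2999 + 3466) + (-9 - 1*(-10)/(-92))) = 1/(467 + (-9 - 1*(-10)*(-1/92))) = 1/(467 + (-9 - 5/46)) = 1/(467 - 419/46) = 1/(21063/46) = 46/21063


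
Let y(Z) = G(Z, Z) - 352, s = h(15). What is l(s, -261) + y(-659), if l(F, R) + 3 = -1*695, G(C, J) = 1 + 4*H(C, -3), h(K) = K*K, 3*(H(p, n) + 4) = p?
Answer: -5831/3 ≈ -1943.7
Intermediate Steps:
H(p, n) = -4 + p/3
h(K) = K²
s = 225 (s = 15² = 225)
G(C, J) = -15 + 4*C/3 (G(C, J) = 1 + 4*(-4 + C/3) = 1 + (-16 + 4*C/3) = -15 + 4*C/3)
y(Z) = -367 + 4*Z/3 (y(Z) = (-15 + 4*Z/3) - 352 = -367 + 4*Z/3)
l(F, R) = -698 (l(F, R) = -3 - 1*695 = -3 - 695 = -698)
l(s, -261) + y(-659) = -698 + (-367 + (4/3)*(-659)) = -698 + (-367 - 2636/3) = -698 - 3737/3 = -5831/3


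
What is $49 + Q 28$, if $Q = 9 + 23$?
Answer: $945$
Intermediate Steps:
$Q = 32$
$49 + Q 28 = 49 + 32 \cdot 28 = 49 + 896 = 945$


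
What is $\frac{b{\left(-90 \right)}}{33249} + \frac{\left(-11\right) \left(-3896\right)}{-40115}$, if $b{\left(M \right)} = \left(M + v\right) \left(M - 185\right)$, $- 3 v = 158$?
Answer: $\frac{446778068}{4001350905} \approx 0.11166$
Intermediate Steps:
$v = - \frac{158}{3}$ ($v = \left(- \frac{1}{3}\right) 158 = - \frac{158}{3} \approx -52.667$)
$b{\left(M \right)} = \left(-185 + M\right) \left(- \frac{158}{3} + M\right)$ ($b{\left(M \right)} = \left(M - \frac{158}{3}\right) \left(M - 185\right) = \left(- \frac{158}{3} + M\right) \left(-185 + M\right) = \left(-185 + M\right) \left(- \frac{158}{3} + M\right)$)
$\frac{b{\left(-90 \right)}}{33249} + \frac{\left(-11\right) \left(-3896\right)}{-40115} = \frac{\frac{29230}{3} + \left(-90\right)^{2} - -21390}{33249} + \frac{\left(-11\right) \left(-3896\right)}{-40115} = \left(\frac{29230}{3} + 8100 + 21390\right) \frac{1}{33249} + 42856 \left(- \frac{1}{40115}\right) = \frac{117700}{3} \cdot \frac{1}{33249} - \frac{42856}{40115} = \frac{117700}{99747} - \frac{42856}{40115} = \frac{446778068}{4001350905}$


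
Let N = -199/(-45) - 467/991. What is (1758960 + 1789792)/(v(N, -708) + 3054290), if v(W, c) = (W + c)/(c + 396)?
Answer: 24688028888640/21248161456333 ≈ 1.1619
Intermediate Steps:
N = 176194/44595 (N = -199*(-1/45) - 467*1/991 = 199/45 - 467/991 = 176194/44595 ≈ 3.9510)
v(W, c) = (W + c)/(396 + c)
(1758960 + 1789792)/(v(N, -708) + 3054290) = (1758960 + 1789792)/((176194/44595 - 708)/(396 - 708) + 3054290) = 3548752/(-31397066/44595/(-312) + 3054290) = 3548752/(-1/312*(-31397066/44595) + 3054290) = 3548752/(15698533/6956820 + 3054290) = 3548752/(21248161456333/6956820) = 3548752*(6956820/21248161456333) = 24688028888640/21248161456333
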